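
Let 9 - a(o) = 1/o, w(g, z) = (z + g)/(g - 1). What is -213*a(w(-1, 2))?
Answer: -2343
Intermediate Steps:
w(g, z) = (g + z)/(-1 + g)
a(o) = 9 - 1/o
-213*a(w(-1, 2)) = -213*(9 - 1/((-1 + 2)/(-1 - 1))) = -213*(9 - 1/(1/(-2))) = -213*(9 - 1/((-½*1))) = -213*(9 - 1/(-½)) = -213*(9 - 1*(-2)) = -213*(9 + 2) = -213*11 = -2343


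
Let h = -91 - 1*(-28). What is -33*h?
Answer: 2079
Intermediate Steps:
h = -63 (h = -91 + 28 = -63)
-33*h = -33*(-63) = 2079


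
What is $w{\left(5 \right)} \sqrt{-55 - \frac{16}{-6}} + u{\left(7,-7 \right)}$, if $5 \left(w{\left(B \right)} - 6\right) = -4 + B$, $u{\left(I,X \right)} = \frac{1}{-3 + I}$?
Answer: $\frac{1}{4} + \frac{31 i \sqrt{471}}{15} \approx 0.25 + 44.852 i$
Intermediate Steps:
$w{\left(B \right)} = \frac{26}{5} + \frac{B}{5}$ ($w{\left(B \right)} = 6 + \frac{-4 + B}{5} = 6 + \left(- \frac{4}{5} + \frac{B}{5}\right) = \frac{26}{5} + \frac{B}{5}$)
$w{\left(5 \right)} \sqrt{-55 - \frac{16}{-6}} + u{\left(7,-7 \right)} = \left(\frac{26}{5} + \frac{1}{5} \cdot 5\right) \sqrt{-55 - \frac{16}{-6}} + \frac{1}{-3 + 7} = \left(\frac{26}{5} + 1\right) \sqrt{-55 - - \frac{8}{3}} + \frac{1}{4} = \frac{31 \sqrt{-55 + \frac{8}{3}}}{5} + \frac{1}{4} = \frac{31 \sqrt{- \frac{157}{3}}}{5} + \frac{1}{4} = \frac{31 \frac{i \sqrt{471}}{3}}{5} + \frac{1}{4} = \frac{31 i \sqrt{471}}{15} + \frac{1}{4} = \frac{1}{4} + \frac{31 i \sqrt{471}}{15}$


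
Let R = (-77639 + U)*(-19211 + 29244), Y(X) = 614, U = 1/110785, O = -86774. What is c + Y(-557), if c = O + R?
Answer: -86305752183862/110785 ≈ -7.7904e+8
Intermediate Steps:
U = 1/110785 ≈ 9.0265e-6
R = -86296206948262/110785 (R = (-77639 + 1/110785)*(-19211 + 29244) = -8601236614/110785*10033 = -86296206948262/110785 ≈ -7.7895e+8)
c = -86305820205852/110785 (c = -86774 - 86296206948262/110785 = -86305820205852/110785 ≈ -7.7904e+8)
c + Y(-557) = -86305820205852/110785 + 614 = -86305752183862/110785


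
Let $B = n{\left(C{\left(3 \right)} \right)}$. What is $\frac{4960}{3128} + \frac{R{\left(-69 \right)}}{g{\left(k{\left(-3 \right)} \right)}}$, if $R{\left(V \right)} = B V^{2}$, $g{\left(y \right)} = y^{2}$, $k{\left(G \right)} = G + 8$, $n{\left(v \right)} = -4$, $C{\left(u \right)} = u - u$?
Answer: $- \frac{7430704}{9775} \approx -760.17$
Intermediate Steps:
$C{\left(u \right)} = 0$
$k{\left(G \right)} = 8 + G$
$B = -4$
$R{\left(V \right)} = - 4 V^{2}$
$\frac{4960}{3128} + \frac{R{\left(-69 \right)}}{g{\left(k{\left(-3 \right)} \right)}} = \frac{4960}{3128} + \frac{\left(-4\right) \left(-69\right)^{2}}{\left(8 - 3\right)^{2}} = 4960 \cdot \frac{1}{3128} + \frac{\left(-4\right) 4761}{5^{2}} = \frac{620}{391} - \frac{19044}{25} = - \frac{7430704}{9775}$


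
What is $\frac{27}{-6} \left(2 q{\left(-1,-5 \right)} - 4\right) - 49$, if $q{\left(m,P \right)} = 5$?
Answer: $-76$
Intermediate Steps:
$\frac{27}{-6} \left(2 q{\left(-1,-5 \right)} - 4\right) - 49 = \frac{27}{-6} \left(2 \cdot 5 - 4\right) - 49 = 27 \left(- \frac{1}{6}\right) \left(10 - 4\right) - 49 = \left(- \frac{9}{2}\right) 6 - 49 = -27 - 49 = -76$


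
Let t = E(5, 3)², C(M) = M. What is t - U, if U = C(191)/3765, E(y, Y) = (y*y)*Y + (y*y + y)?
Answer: 41508934/3765 ≈ 11025.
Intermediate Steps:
E(y, Y) = y + y² + Y*y² (E(y, Y) = y²*Y + (y² + y) = Y*y² + (y + y²) = y + y² + Y*y²)
t = 11025 (t = (5*(1 + 5 + 3*5))² = (5*(1 + 5 + 15))² = (5*21)² = 105² = 11025)
U = 191/3765 ≈ 0.050730
t - U = 11025 - 1*191/3765 = 11025 - 191/3765 = 41508934/3765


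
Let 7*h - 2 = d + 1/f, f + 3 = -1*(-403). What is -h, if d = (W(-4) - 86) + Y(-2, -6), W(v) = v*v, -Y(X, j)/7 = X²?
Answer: 38399/2800 ≈ 13.714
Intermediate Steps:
Y(X, j) = -7*X²
W(v) = v²
d = -98 (d = ((-4)² - 86) - 7*(-2)² = (16 - 86) - 7*4 = -70 - 28 = -98)
f = 400 (f = -3 - 1*(-403) = -3 + 403 = 400)
h = -38399/2800 (h = 2/7 + (-98 + 1/400)/7 = 2/7 + (⅐)*(-39199/400) = 2/7 - 39199/2800 = -38399/2800 ≈ -13.714)
-h = -1*(-38399/2800) = 38399/2800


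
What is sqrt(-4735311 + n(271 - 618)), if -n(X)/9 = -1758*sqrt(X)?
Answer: sqrt(-4735311 + 15822*I*sqrt(347)) ≈ 67.688 + 2177.1*I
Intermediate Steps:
n(X) = 15822*sqrt(X) (n(X) = -(-15822)*sqrt(X) = 15822*sqrt(X))
sqrt(-4735311 + n(271 - 618)) = sqrt(-4735311 + 15822*sqrt(271 - 618)) = sqrt(-4735311 + 15822*sqrt(-347)) = sqrt(-4735311 + 15822*(I*sqrt(347))) = sqrt(-4735311 + 15822*I*sqrt(347))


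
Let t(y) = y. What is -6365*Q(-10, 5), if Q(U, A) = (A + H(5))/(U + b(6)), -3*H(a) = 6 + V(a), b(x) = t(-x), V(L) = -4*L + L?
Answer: 6365/2 ≈ 3182.5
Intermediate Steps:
V(L) = -3*L
b(x) = -x
H(a) = -2 + a (H(a) = -(6 - 3*a)/3 = -2 + a)
Q(U, A) = (3 + A)/(-6 + U) (Q(U, A) = (A + (-2 + 5))/(U - 1*6) = (A + 3)/(U - 6) = (3 + A)/(-6 + U))
-6365*Q(-10, 5) = -6365*(3 + 5)/(-6 - 10) = -6365*8/(-16) = -(-6365)*8/16 = -6365*(-1/2) = 6365/2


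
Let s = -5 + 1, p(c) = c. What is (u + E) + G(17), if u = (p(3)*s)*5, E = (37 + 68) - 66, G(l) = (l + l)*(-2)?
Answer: -89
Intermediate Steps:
G(l) = -4*l (G(l) = (2*l)*(-2) = -4*l)
s = -4
E = 39 (E = 105 - 66 = 39)
u = -60 (u = (3*(-4))*5 = -12*5 = -60)
(u + E) + G(17) = (-60 + 39) - 4*17 = -21 - 68 = -89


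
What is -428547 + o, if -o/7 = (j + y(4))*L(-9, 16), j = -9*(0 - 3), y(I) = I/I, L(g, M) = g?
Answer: -426783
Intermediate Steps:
y(I) = 1
j = 27 (j = -9*(-3) = 27)
o = 1764 (o = -7*(27 + 1)*(-9) = -196*(-9) = -7*(-252) = 1764)
-428547 + o = -428547 + 1764 = -426783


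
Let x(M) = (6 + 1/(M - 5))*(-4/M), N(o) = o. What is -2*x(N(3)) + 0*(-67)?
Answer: 44/3 ≈ 14.667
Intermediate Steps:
x(M) = -4*(6 + 1/(-5 + M))/M (x(M) = (6 + 1/(-5 + M))*(-4/M) = -4*(6 + 1/(-5 + M))/M)
-2*x(N(3)) + 0*(-67) = -8*(29 - 6*3)/(3*(-5 + 3)) + 0*(-67) = -8*(29 - 18)/(3*(-2)) + 0 = -8*(-1)*11/(3*2) + 0 = -2*(-22/3) + 0 = 44/3 + 0 = 44/3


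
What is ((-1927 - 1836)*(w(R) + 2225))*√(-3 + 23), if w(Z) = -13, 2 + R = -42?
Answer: -16647512*√5 ≈ -3.7225e+7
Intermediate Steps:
R = -44 (R = -2 - 42 = -44)
((-1927 - 1836)*(w(R) + 2225))*√(-3 + 23) = ((-1927 - 1836)*(-13 + 2225))*√(-3 + 23) = (-3763*2212)*√20 = -16647512*√5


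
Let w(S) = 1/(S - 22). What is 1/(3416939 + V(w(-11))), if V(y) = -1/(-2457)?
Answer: 2457/8395419124 ≈ 2.9266e-7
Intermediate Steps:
w(S) = 1/(-22 + S)
V(y) = 1/2457 (V(y) = -1*(-1/2457) = 1/2457)
1/(3416939 + V(w(-11))) = 1/(3416939 + 1/2457) = 1/(8395419124/2457) = 2457/8395419124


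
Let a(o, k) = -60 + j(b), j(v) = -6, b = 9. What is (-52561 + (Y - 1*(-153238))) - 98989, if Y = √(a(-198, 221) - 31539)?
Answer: 1688 + 7*I*√645 ≈ 1688.0 + 177.78*I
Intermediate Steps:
a(o, k) = -66 (a(o, k) = -60 - 6 = -66)
Y = 7*I*√645 (Y = √(-66 - 31539) = √(-31605) = 7*I*√645 ≈ 177.78*I)
(-52561 + (Y - 1*(-153238))) - 98989 = (-52561 + (7*I*√645 - 1*(-153238))) - 98989 = (-52561 + (7*I*√645 + 153238)) - 98989 = (-52561 + (153238 + 7*I*√645)) - 98989 = (100677 + 7*I*√645) - 98989 = 1688 + 7*I*√645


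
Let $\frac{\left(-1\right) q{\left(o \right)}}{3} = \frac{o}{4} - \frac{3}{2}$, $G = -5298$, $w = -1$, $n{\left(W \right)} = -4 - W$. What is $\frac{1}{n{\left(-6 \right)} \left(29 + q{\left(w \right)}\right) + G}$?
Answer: $- \frac{2}{10459} \approx -0.00019122$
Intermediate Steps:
$q{\left(o \right)} = \frac{9}{2} - \frac{3 o}{4}$ ($q{\left(o \right)} = - 3 \left(\frac{o}{4} - \frac{3}{2}\right) = - 3 \left(- \frac{3}{2} + \frac{o}{4}\right) = \frac{9}{2} - \frac{3 o}{4}$)
$\frac{1}{n{\left(-6 \right)} \left(29 + q{\left(w \right)}\right) + G} = \frac{1}{\left(-4 - -6\right) \left(29 + \left(\frac{9}{2} - - \frac{3}{4}\right)\right) - 5298} = \frac{1}{\left(-4 + 6\right) \left(29 + \left(\frac{9}{2} + \frac{3}{4}\right)\right) - 5298} = \frac{1}{2 \left(29 + \frac{21}{4}\right) - 5298} = \frac{1}{2 \cdot \frac{137}{4} - 5298} = \frac{1}{\frac{137}{2} - 5298} = \frac{1}{- \frac{10459}{2}} = - \frac{2}{10459}$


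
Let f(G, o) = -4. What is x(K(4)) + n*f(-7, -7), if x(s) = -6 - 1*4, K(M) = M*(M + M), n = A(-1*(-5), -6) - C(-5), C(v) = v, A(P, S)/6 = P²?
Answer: -630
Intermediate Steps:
A(P, S) = 6*P²
n = 155 (n = 6*(-1*(-5))² - 1*(-5) = 6*5² + 5 = 6*25 + 5 = 150 + 5 = 155)
K(M) = 2*M² (K(M) = M*(2*M) = 2*M²)
x(s) = -10 (x(s) = -6 - 4 = -10)
x(K(4)) + n*f(-7, -7) = -10 + 155*(-4) = -10 - 620 = -630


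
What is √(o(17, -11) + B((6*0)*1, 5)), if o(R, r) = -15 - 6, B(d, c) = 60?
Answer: √39 ≈ 6.2450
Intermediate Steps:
o(R, r) = -21
√(o(17, -11) + B((6*0)*1, 5)) = √(-21 + 60) = √39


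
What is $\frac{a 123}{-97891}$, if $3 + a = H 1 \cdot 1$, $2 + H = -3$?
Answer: $\frac{984}{97891} \approx 0.010052$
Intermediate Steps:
$H = -5$ ($H = -2 - 3 = -5$)
$a = -8$ ($a = -3 + \left(-5\right) 1 \cdot 1 = -3 - 5 = -8$)
$\frac{a 123}{-97891} = \frac{\left(-8\right) 123}{-97891} = \left(-984\right) \left(- \frac{1}{97891}\right) = \frac{984}{97891}$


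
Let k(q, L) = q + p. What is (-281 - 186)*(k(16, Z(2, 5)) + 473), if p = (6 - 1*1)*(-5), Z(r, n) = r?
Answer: -216688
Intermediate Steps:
p = -25 (p = (6 - 1)*(-5) = 5*(-5) = -25)
k(q, L) = -25 + q (k(q, L) = q - 25 = -25 + q)
(-281 - 186)*(k(16, Z(2, 5)) + 473) = (-281 - 186)*((-25 + 16) + 473) = -467*(-9 + 473) = -467*464 = -216688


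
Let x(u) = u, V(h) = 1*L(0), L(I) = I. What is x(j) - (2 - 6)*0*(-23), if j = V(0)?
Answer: 0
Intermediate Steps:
V(h) = 0 (V(h) = 1*0 = 0)
j = 0
x(j) - (2 - 6)*0*(-23) = 0 - (2 - 6)*0*(-23) = 0 - (-4*0)*(-23) = 0 - 0*(-23) = 0 - 1*0 = 0 + 0 = 0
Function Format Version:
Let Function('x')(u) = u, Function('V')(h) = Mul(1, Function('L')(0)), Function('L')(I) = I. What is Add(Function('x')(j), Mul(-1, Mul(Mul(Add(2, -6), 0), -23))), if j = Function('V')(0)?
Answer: 0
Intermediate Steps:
Function('V')(h) = 0 (Function('V')(h) = Mul(1, 0) = 0)
j = 0
Add(Function('x')(j), Mul(-1, Mul(Mul(Add(2, -6), 0), -23))) = Add(0, Mul(-1, Mul(Mul(Add(2, -6), 0), -23))) = Add(0, Mul(-1, Mul(Mul(-4, 0), -23))) = Add(0, Mul(-1, Mul(0, -23))) = Add(0, Mul(-1, 0)) = Add(0, 0) = 0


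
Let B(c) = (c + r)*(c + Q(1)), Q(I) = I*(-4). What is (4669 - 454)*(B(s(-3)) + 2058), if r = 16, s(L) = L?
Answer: 8290905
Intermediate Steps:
Q(I) = -4*I
B(c) = (-4 + c)*(16 + c) (B(c) = (c + 16)*(c - 4*1) = (16 + c)*(c - 4) = (16 + c)*(-4 + c) = (-4 + c)*(16 + c))
(4669 - 454)*(B(s(-3)) + 2058) = (4669 - 454)*((-64 + (-3)² + 12*(-3)) + 2058) = 4215*((-64 + 9 - 36) + 2058) = 4215*(-91 + 2058) = 4215*1967 = 8290905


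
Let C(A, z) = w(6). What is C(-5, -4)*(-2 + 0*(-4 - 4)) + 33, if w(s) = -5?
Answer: 43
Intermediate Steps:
C(A, z) = -5
C(-5, -4)*(-2 + 0*(-4 - 4)) + 33 = -5*(-2 + 0*(-4 - 4)) + 33 = -5*(-2 + 0*(-8)) + 33 = -5*(-2 + 0) + 33 = -5*(-2) + 33 = 10 + 33 = 43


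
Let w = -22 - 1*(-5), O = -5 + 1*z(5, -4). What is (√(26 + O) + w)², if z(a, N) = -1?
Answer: 309 - 68*√5 ≈ 156.95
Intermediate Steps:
O = -6 (O = -5 + 1*(-1) = -5 - 1 = -6)
w = -17 (w = -22 + 5 = -17)
(√(26 + O) + w)² = (√(26 - 6) - 17)² = (√20 - 17)² = (2*√5 - 17)² = (-17 + 2*√5)²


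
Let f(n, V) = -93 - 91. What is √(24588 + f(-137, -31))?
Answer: 2*√6101 ≈ 156.22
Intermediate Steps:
f(n, V) = -184
√(24588 + f(-137, -31)) = √(24588 - 184) = √24404 = 2*√6101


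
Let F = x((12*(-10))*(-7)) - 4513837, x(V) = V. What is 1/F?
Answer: -1/4512997 ≈ -2.2158e-7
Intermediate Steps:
F = -4512997 (F = (12*(-10))*(-7) - 4513837 = -120*(-7) - 4513837 = 840 - 4513837 = -4512997)
1/F = 1/(-4512997) = -1/4512997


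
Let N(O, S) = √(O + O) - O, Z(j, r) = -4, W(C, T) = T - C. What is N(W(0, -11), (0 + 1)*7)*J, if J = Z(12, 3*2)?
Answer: -44 - 4*I*√22 ≈ -44.0 - 18.762*I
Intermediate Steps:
N(O, S) = -O + √2*√O (N(O, S) = √(2*O) - O = √2*√O - O = -O + √2*√O)
J = -4
N(W(0, -11), (0 + 1)*7)*J = (-(-11 - 1*0) + √2*√(-11 - 1*0))*(-4) = (-(-11 + 0) + √2*√(-11 + 0))*(-4) = (-1*(-11) + √2*√(-11))*(-4) = (11 + √2*(I*√11))*(-4) = (11 + I*√22)*(-4) = -44 - 4*I*√22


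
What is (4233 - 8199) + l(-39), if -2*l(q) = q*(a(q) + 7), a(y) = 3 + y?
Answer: -9063/2 ≈ -4531.5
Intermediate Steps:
l(q) = -q*(10 + q)/2 (l(q) = -q*((3 + q) + 7)/2 = -q*(10 + q)/2)
(4233 - 8199) + l(-39) = (4233 - 8199) - 1/2*(-39)*(10 - 39) = -3966 - 1/2*(-39)*(-29) = -3966 - 1131/2 = -9063/2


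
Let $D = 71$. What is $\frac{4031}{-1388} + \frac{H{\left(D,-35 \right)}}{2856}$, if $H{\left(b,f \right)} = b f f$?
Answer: $\frac{3900313}{141576} \approx 27.549$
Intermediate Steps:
$H{\left(b,f \right)} = b f^{2}$
$\frac{4031}{-1388} + \frac{H{\left(D,-35 \right)}}{2856} = \frac{4031}{-1388} + \frac{71 \left(-35\right)^{2}}{2856} = 4031 \left(- \frac{1}{1388}\right) + 71 \cdot 1225 \cdot \frac{1}{2856} = - \frac{4031}{1388} + 86975 \cdot \frac{1}{2856} = - \frac{4031}{1388} + \frac{12425}{408} = \frac{3900313}{141576}$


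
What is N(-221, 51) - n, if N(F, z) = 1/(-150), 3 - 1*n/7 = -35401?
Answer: -37174201/150 ≈ -2.4783e+5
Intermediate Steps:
n = 247828 (n = 21 - 7*(-35401) = 21 + 247807 = 247828)
N(F, z) = -1/150
N(-221, 51) - n = -1/150 - 1*247828 = -1/150 - 247828 = -37174201/150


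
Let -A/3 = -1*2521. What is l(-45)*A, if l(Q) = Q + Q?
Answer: -680670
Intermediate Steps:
l(Q) = 2*Q
A = 7563 (A = -(-3)*2521 = -3*(-2521) = 7563)
l(-45)*A = (2*(-45))*7563 = -90*7563 = -680670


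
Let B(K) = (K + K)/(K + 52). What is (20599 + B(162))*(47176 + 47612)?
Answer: 208936922940/107 ≈ 1.9527e+9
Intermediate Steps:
B(K) = 2*K/(52 + K) (B(K) = (2*K)/(52 + K) = 2*K/(52 + K))
(20599 + B(162))*(47176 + 47612) = (20599 + 2*162/(52 + 162))*(47176 + 47612) = (20599 + 2*162/214)*94788 = (20599 + 2*162*(1/214))*94788 = (20599 + 162/107)*94788 = (2204255/107)*94788 = 208936922940/107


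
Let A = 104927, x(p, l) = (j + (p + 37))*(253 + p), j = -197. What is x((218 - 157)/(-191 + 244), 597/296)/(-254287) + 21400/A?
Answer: 27184986879310/74948535885641 ≈ 0.36272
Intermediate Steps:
x(p, l) = (-160 + p)*(253 + p) (x(p, l) = (-197 + (p + 37))*(253 + p) = (-197 + (37 + p))*(253 + p) = (-160 + p)*(253 + p))
x((218 - 157)/(-191 + 244), 597/296)/(-254287) + 21400/A = (-40480 + ((218 - 157)/(-191 + 244))² + 93*((218 - 157)/(-191 + 244)))/(-254287) + 21400/104927 = (-40480 + (61/53)² + 93*(61/53))*(-1/254287) + 21400*(1/104927) = (-40480 + (61*(1/53))² + 93*(61*(1/53)))*(-1/254287) + 21400/104927 = (-40480 + (61/53)² + 93*(61/53))*(-1/254287) + 21400/104927 = (-40480 + 3721/2809 + 5673/53)*(-1/254287) + 21400/104927 = -113403930/2809*(-1/254287) + 21400/104927 = 113403930/714292183 + 21400/104927 = 27184986879310/74948535885641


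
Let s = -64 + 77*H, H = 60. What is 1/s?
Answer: 1/4556 ≈ 0.00021949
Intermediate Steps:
s = 4556 (s = -64 + 77*60 = -64 + 4620 = 4556)
1/s = 1/4556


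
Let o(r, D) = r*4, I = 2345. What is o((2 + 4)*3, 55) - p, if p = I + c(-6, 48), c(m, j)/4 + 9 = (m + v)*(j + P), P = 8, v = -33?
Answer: 6499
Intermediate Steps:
o(r, D) = 4*r
c(m, j) = -36 + 4*(-33 + m)*(8 + j) (c(m, j) = -36 + 4*((m - 33)*(j + 8)) = -36 + 4*((-33 + m)*(8 + j)) = -36 + 4*(-33 + m)*(8 + j))
p = -6427 (p = 2345 + (-1092 - 132*48 + 32*(-6) + 4*48*(-6)) = 2345 + (-1092 - 6336 - 192 - 1152) = 2345 - 8772 = -6427)
o((2 + 4)*3, 55) - p = 4*((2 + 4)*3) - 1*(-6427) = 4*(6*3) + 6427 = 4*18 + 6427 = 72 + 6427 = 6499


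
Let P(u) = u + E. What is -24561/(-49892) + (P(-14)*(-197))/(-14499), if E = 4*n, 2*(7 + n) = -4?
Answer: -135326261/723384108 ≈ -0.18707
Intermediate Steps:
n = -9 (n = -7 + (1/2)*(-4) = -7 - 2 = -9)
E = -36 (E = 4*(-9) = -36)
P(u) = -36 + u (P(u) = u - 36 = -36 + u)
-24561/(-49892) + (P(-14)*(-197))/(-14499) = -24561/(-49892) + ((-36 - 14)*(-197))/(-14499) = -24561*(-1/49892) - 50*(-197)*(-1/14499) = 24561/49892 + 9850*(-1/14499) = 24561/49892 - 9850/14499 = -135326261/723384108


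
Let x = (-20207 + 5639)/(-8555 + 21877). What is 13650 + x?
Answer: 90915366/6661 ≈ 13649.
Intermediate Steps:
x = -7284/6661 (x = -14568/13322 = -14568*1/13322 = -7284/6661 ≈ -1.0935)
13650 + x = 13650 - 7284/6661 = 90915366/6661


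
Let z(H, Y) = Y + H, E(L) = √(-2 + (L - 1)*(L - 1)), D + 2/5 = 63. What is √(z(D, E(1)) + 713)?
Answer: √(19390 + 25*I*√2)/5 ≈ 27.85 + 0.02539*I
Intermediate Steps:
D = 313/5 (D = -⅖ + 63 = 313/5 ≈ 62.600)
E(L) = √(-2 + (-1 + L)²) (E(L) = √(-2 + (-1 + L)*(-1 + L)) = √(-2 + (-1 + L)²))
z(H, Y) = H + Y
√(z(D, E(1)) + 713) = √((313/5 + √(-2 + (-1 + 1)²)) + 713) = √((313/5 + √(-2 + 0²)) + 713) = √((313/5 + √(-2 + 0)) + 713) = √((313/5 + √(-2)) + 713) = √((313/5 + I*√2) + 713) = √(3878/5 + I*√2)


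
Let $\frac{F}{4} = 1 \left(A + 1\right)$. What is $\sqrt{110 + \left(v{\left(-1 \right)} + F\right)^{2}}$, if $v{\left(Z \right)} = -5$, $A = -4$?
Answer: $\sqrt{399} \approx 19.975$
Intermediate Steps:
$F = -12$ ($F = 4 \cdot 1 \left(-4 + 1\right) = 4 \cdot 1 \left(-3\right) = 4 \left(-3\right) = -12$)
$\sqrt{110 + \left(v{\left(-1 \right)} + F\right)^{2}} = \sqrt{110 + \left(-5 - 12\right)^{2}} = \sqrt{110 + \left(-17\right)^{2}} = \sqrt{110 + 289} = \sqrt{399}$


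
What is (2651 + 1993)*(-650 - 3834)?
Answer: -20823696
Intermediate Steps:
(2651 + 1993)*(-650 - 3834) = 4644*(-4484) = -20823696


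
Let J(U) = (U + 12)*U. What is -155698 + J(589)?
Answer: 198291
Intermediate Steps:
J(U) = U*(12 + U) (J(U) = (12 + U)*U = U*(12 + U))
-155698 + J(589) = -155698 + 589*(12 + 589) = -155698 + 589*601 = -155698 + 353989 = 198291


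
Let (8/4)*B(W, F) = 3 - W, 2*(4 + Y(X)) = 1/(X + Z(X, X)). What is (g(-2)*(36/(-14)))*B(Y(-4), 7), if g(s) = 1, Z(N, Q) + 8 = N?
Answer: -2025/224 ≈ -9.0402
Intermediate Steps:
Z(N, Q) = -8 + N
Y(X) = -4 + 1/(2*(-8 + 2*X)) (Y(X) = -4 + 1/(2*(X + (-8 + X))) = -4 + 1/(2*(-8 + 2*X)))
B(W, F) = 3/2 - W/2 (B(W, F) = (3 - W)/2 = 3/2 - W/2)
(g(-2)*(36/(-14)))*B(Y(-4), 7) = (1*(36/(-14)))*(3/2 - (65 - 16*(-4))/(8*(-4 - 4))) = (1*(36*(-1/14)))*(3/2 - (65 + 64)/(8*(-8))) = (1*(-18/7))*(3/2 - (-1)*129/(8*8)) = -18*(3/2 - ½*(-129/32))/7 = -18*(3/2 + 129/64)/7 = -18/7*225/64 = -2025/224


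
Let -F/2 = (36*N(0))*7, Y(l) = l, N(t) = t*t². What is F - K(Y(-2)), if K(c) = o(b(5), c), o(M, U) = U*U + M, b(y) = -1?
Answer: -3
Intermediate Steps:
N(t) = t³
o(M, U) = M + U² (o(M, U) = U² + M = M + U²)
K(c) = -1 + c²
F = 0 (F = -2*36*0³*7 = -2*36*0*7 = -0*7 = -2*0 = 0)
F - K(Y(-2)) = 0 - (-1 + (-2)²) = 0 - (-1 + 4) = 0 - 1*3 = 0 - 3 = -3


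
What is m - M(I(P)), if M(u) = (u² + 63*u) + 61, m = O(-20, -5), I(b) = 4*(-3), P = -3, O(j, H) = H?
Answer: 546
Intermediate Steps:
I(b) = -12
m = -5
M(u) = 61 + u² + 63*u
m - M(I(P)) = -5 - (61 + (-12)² + 63*(-12)) = -5 - (61 + 144 - 756) = -5 - 1*(-551) = -5 + 551 = 546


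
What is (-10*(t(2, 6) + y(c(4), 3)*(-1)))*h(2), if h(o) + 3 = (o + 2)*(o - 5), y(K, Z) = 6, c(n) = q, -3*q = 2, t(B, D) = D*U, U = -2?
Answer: -2700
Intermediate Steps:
t(B, D) = -2*D (t(B, D) = D*(-2) = -2*D)
q = -⅔ (q = -⅓*2 = -⅔ ≈ -0.66667)
c(n) = -⅔
h(o) = -3 + (-5 + o)*(2 + o) (h(o) = -3 + (o + 2)*(o - 5) = -3 + (2 + o)*(-5 + o) = -3 + (-5 + o)*(2 + o))
(-10*(t(2, 6) + y(c(4), 3)*(-1)))*h(2) = (-10*(-2*6 + 6*(-1)))*(-13 + 2² - 3*2) = (-10*(-12 - 6))*(-13 + 4 - 6) = -10*(-18)*(-15) = 180*(-15) = -2700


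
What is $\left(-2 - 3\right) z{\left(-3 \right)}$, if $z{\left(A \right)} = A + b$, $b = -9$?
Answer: $60$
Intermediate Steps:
$z{\left(A \right)} = -9 + A$ ($z{\left(A \right)} = A - 9 = -9 + A$)
$\left(-2 - 3\right) z{\left(-3 \right)} = \left(-2 - 3\right) \left(-9 - 3\right) = \left(-2 - 3\right) \left(-12\right) = \left(-5\right) \left(-12\right) = 60$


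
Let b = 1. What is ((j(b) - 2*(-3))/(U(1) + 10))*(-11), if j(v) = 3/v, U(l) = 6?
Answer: -99/16 ≈ -6.1875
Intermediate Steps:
((j(b) - 2*(-3))/(U(1) + 10))*(-11) = ((3/1 - 2*(-3))/(6 + 10))*(-11) = ((3*1 + 6)/16)*(-11) = ((3 + 6)/16)*(-11) = ((1/16)*9)*(-11) = (9/16)*(-11) = -99/16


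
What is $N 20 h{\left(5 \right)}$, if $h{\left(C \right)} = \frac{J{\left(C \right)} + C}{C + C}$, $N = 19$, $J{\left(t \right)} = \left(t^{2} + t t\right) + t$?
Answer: $2280$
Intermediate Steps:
$J{\left(t \right)} = t + 2 t^{2}$ ($J{\left(t \right)} = \left(t^{2} + t^{2}\right) + t = 2 t^{2} + t = t + 2 t^{2}$)
$h{\left(C \right)} = \frac{C + C \left(1 + 2 C\right)}{2 C}$ ($h{\left(C \right)} = \frac{C \left(1 + 2 C\right) + C}{C + C} = \frac{C + C \left(1 + 2 C\right)}{2 C}$)
$N 20 h{\left(5 \right)} = 19 \cdot 20 \left(1 + 5\right) = 380 \cdot 6 = 2280$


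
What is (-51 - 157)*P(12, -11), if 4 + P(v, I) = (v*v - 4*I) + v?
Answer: -40768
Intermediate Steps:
P(v, I) = -4 + v + v² - 4*I (P(v, I) = -4 + ((v*v - 4*I) + v) = -4 + ((v² - 4*I) + v) = -4 + (v + v² - 4*I) = -4 + v + v² - 4*I)
(-51 - 157)*P(12, -11) = (-51 - 157)*(-4 + 12 + 12² - 4*(-11)) = -208*(-4 + 12 + 144 + 44) = -208*196 = -40768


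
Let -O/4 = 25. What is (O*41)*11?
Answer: -45100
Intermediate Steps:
O = -100 (O = -4*25 = -100)
(O*41)*11 = -100*41*11 = -4100*11 = -45100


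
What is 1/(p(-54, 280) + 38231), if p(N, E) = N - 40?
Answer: 1/38137 ≈ 2.6221e-5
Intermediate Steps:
p(N, E) = -40 + N
1/(p(-54, 280) + 38231) = 1/((-40 - 54) + 38231) = 1/(-94 + 38231) = 1/38137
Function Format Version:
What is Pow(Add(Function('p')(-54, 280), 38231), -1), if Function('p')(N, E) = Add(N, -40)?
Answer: Rational(1, 38137) ≈ 2.6221e-5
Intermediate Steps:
Function('p')(N, E) = Add(-40, N)
Pow(Add(Function('p')(-54, 280), 38231), -1) = Pow(Add(Add(-40, -54), 38231), -1) = Pow(Add(-94, 38231), -1) = Pow(38137, -1) = Rational(1, 38137)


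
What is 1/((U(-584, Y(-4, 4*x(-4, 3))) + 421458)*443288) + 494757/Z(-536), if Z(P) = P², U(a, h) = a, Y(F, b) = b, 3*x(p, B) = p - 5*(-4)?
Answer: 5769126173003455/3350022077492672 ≈ 1.7221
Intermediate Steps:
x(p, B) = 20/3 + p/3 (x(p, B) = (p - 5*(-4))/3 = (p + 20)/3 = (20 + p)/3 = 20/3 + p/3)
1/((U(-584, Y(-4, 4*x(-4, 3))) + 421458)*443288) + 494757/Z(-536) = 1/((-584 + 421458)*443288) + 494757/((-536)²) = (1/443288)/420874 + 494757/287296 = (1/420874)*(1/443288) + 494757*(1/287296) = 1/186568393712 + 494757/287296 = 5769126173003455/3350022077492672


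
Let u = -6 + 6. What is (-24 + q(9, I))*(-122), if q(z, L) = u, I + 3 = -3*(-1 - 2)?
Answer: 2928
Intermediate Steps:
u = 0
I = 6 (I = -3 - 3*(-1 - 2) = -3 - 3*(-3) = -3 + 9 = 6)
q(z, L) = 0
(-24 + q(9, I))*(-122) = (-24 + 0)*(-122) = -24*(-122) = 2928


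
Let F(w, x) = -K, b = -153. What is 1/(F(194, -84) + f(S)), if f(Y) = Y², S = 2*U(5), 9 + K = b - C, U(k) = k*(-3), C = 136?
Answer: 1/1198 ≈ 0.00083472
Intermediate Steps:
U(k) = -3*k
K = -298 (K = -9 + (-153 - 1*136) = -9 + (-153 - 136) = -9 - 289 = -298)
F(w, x) = 298 (F(w, x) = -1*(-298) = 298)
S = -30 (S = 2*(-3*5) = 2*(-15) = -30)
1/(F(194, -84) + f(S)) = 1/(298 + (-30)²) = 1/(298 + 900) = 1/1198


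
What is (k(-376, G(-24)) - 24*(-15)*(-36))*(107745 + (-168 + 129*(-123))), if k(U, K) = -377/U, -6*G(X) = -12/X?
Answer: -223432293465/188 ≈ -1.1885e+9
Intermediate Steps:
G(X) = 2/X (G(X) = -(-2)/X = 2/X)
(k(-376, G(-24)) - 24*(-15)*(-36))*(107745 + (-168 + 129*(-123))) = (-377/(-376) - 24*(-15)*(-36))*(107745 + (-168 + 129*(-123))) = (-377*(-1/376) + 360*(-36))*(107745 + (-168 - 15867)) = (377/376 - 12960)*(107745 - 16035) = -4872583/376*91710 = -223432293465/188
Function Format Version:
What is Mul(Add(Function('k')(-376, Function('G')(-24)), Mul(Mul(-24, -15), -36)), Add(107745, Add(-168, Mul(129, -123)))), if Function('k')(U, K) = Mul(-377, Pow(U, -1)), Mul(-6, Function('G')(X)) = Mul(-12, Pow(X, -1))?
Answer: Rational(-223432293465, 188) ≈ -1.1885e+9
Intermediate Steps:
Function('G')(X) = Mul(2, Pow(X, -1)) (Function('G')(X) = Mul(Rational(-1, 6), Mul(-12, Pow(X, -1))) = Mul(2, Pow(X, -1)))
Mul(Add(Function('k')(-376, Function('G')(-24)), Mul(Mul(-24, -15), -36)), Add(107745, Add(-168, Mul(129, -123)))) = Mul(Add(Mul(-377, Pow(-376, -1)), Mul(Mul(-24, -15), -36)), Add(107745, Add(-168, Mul(129, -123)))) = Mul(Add(Mul(-377, Rational(-1, 376)), Mul(360, -36)), Add(107745, Add(-168, -15867))) = Mul(Add(Rational(377, 376), -12960), Add(107745, -16035)) = Mul(Rational(-4872583, 376), 91710) = Rational(-223432293465, 188)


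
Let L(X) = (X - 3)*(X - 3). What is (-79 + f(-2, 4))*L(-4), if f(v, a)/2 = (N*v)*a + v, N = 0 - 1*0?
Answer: -4067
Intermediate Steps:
N = 0 (N = 0 + 0 = 0)
f(v, a) = 2*v (f(v, a) = 2*((0*v)*a + v) = 2*(0*a + v) = 2*(0 + v) = 2*v)
L(X) = (-3 + X)² (L(X) = (-3 + X)*(-3 + X) = (-3 + X)²)
(-79 + f(-2, 4))*L(-4) = (-79 + 2*(-2))*(-3 - 4)² = (-79 - 4)*(-7)² = -83*49 = -4067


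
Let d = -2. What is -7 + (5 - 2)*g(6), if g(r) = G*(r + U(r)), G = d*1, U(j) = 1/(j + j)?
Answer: -87/2 ≈ -43.500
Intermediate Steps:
U(j) = 1/(2*j)
G = -2 (G = -2*1 = -2)
g(r) = -1/r - 2*r (g(r) = -2*(r + 1/(2*r)) = -1/r - 2*r)
-7 + (5 - 2)*g(6) = -7 + (5 - 2)*(-1/6 - 2*6) = -7 + 3*(-1*⅙ - 12) = -7 + 3*(-⅙ - 12) = -7 + 3*(-73/6) = -7 - 73/2 = -87/2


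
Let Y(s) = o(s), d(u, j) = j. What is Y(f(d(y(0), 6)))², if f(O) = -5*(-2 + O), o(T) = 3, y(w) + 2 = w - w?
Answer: 9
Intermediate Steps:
y(w) = -2 (y(w) = -2 + (w - w) = -2 + 0 = -2)
f(O) = 10 - 5*O
Y(s) = 3
Y(f(d(y(0), 6)))² = 3² = 9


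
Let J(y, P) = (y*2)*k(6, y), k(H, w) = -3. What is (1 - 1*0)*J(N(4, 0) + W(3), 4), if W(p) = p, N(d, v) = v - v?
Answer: -18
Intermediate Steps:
N(d, v) = 0
J(y, P) = -6*y (J(y, P) = (y*2)*(-3) = (2*y)*(-3) = -6*y)
(1 - 1*0)*J(N(4, 0) + W(3), 4) = (1 - 1*0)*(-6*(0 + 3)) = (1 + 0)*(-6*3) = 1*(-18) = -18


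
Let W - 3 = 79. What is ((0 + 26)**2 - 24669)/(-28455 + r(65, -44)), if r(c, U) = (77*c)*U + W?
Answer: 23993/248593 ≈ 0.096515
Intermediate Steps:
W = 82 (W = 3 + 79 = 82)
r(c, U) = 82 + 77*U*c (r(c, U) = (77*c)*U + 82 = 77*U*c + 82 = 82 + 77*U*c)
((0 + 26)**2 - 24669)/(-28455 + r(65, -44)) = ((0 + 26)**2 - 24669)/(-28455 + (82 + 77*(-44)*65)) = (26**2 - 24669)/(-28455 + (82 - 220220)) = (676 - 24669)/(-28455 - 220138) = -23993/(-248593) = -23993*(-1/248593) = 23993/248593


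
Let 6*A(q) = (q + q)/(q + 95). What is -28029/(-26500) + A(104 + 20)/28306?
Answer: 260629888109/246410806500 ≈ 1.0577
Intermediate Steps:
A(q) = q/(3*(95 + q)) (A(q) = ((q + q)/(q + 95))/6 = ((2*q)/(95 + q))/6 = (2*q/(95 + q))/6 = q/(3*(95 + q)))
-28029/(-26500) + A(104 + 20)/28306 = -28029/(-26500) + ((104 + 20)/(3*(95 + (104 + 20))))/28306 = -28029*(-1/26500) + ((⅓)*124/(95 + 124))*(1/28306) = 28029/26500 + ((⅓)*124/219)*(1/28306) = 28029/26500 + ((⅓)*124*(1/219))*(1/28306) = 28029/26500 + (124/657)*(1/28306) = 28029/26500 + 62/9298521 = 260629888109/246410806500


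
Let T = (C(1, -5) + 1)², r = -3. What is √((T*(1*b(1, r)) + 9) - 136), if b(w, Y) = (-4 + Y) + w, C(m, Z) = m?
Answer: I*√151 ≈ 12.288*I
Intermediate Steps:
T = 4 (T = (1 + 1)² = 2² = 4)
b(w, Y) = -4 + Y + w
√((T*(1*b(1, r)) + 9) - 136) = √((4*(1*(-4 - 3 + 1)) + 9) - 136) = √((4*(1*(-6)) + 9) - 136) = √((4*(-6) + 9) - 136) = √((-24 + 9) - 136) = √(-15 - 136) = √(-151) = I*√151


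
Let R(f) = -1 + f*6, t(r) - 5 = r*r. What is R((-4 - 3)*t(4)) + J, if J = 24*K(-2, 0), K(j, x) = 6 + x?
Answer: -739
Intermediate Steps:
J = 144 (J = 24*(6 + 0) = 24*6 = 144)
t(r) = 5 + r² (t(r) = 5 + r*r = 5 + r²)
R(f) = -1 + 6*f
R((-4 - 3)*t(4)) + J = (-1 + 6*((-4 - 3)*(5 + 4²))) + 144 = (-1 + 6*(-7*(5 + 16))) + 144 = (-1 + 6*(-7*21)) + 144 = (-1 + 6*(-147)) + 144 = (-1 - 882) + 144 = -883 + 144 = -739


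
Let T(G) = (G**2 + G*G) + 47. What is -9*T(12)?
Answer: -3015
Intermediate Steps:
T(G) = 47 + 2*G**2 (T(G) = (G**2 + G**2) + 47 = 2*G**2 + 47 = 47 + 2*G**2)
-9*T(12) = -9*(47 + 2*12**2) = -9*(47 + 2*144) = -9*(47 + 288) = -9*335 = -3015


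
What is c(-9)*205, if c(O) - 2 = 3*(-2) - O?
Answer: 1025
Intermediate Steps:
c(O) = -4 - O (c(O) = 2 + (3*(-2) - O) = 2 + (-6 - O) = -4 - O)
c(-9)*205 = (-4 - 1*(-9))*205 = (-4 + 9)*205 = 5*205 = 1025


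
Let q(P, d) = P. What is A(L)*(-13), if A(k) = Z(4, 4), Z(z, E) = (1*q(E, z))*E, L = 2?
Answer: -208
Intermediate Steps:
Z(z, E) = E² (Z(z, E) = (1*E)*E = E*E = E²)
A(k) = 16 (A(k) = 4² = 16)
A(L)*(-13) = 16*(-13) = -208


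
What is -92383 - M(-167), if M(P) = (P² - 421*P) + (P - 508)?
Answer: -189904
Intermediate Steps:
M(P) = -508 + P² - 420*P (M(P) = (P² - 421*P) + (-508 + P) = -508 + P² - 420*P)
-92383 - M(-167) = -92383 - (-508 + (-167)² - 420*(-167)) = -92383 - (-508 + 27889 + 70140) = -92383 - 1*97521 = -92383 - 97521 = -189904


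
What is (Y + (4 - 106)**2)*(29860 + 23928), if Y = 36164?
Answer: 2504799584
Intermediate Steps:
(Y + (4 - 106)**2)*(29860 + 23928) = (36164 + (4 - 106)**2)*(29860 + 23928) = (36164 + (-102)**2)*53788 = (36164 + 10404)*53788 = 46568*53788 = 2504799584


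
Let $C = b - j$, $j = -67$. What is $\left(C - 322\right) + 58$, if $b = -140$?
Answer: $-337$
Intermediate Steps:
$C = -73$ ($C = -140 - -67 = -140 + 67 = -73$)
$\left(C - 322\right) + 58 = \left(-73 - 322\right) + 58 = -395 + 58 = -337$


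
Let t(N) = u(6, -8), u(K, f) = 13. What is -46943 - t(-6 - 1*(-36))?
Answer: -46956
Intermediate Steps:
t(N) = 13
-46943 - t(-6 - 1*(-36)) = -46943 - 1*13 = -46943 - 13 = -46956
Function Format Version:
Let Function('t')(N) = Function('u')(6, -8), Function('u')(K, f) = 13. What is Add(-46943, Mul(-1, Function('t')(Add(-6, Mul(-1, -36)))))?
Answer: -46956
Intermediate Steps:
Function('t')(N) = 13
Add(-46943, Mul(-1, Function('t')(Add(-6, Mul(-1, -36))))) = Add(-46943, Mul(-1, 13)) = Add(-46943, -13) = -46956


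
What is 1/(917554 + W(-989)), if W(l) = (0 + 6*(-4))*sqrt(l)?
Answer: 458777/420952956290 + 6*I*sqrt(989)/210476478145 ≈ 1.0899e-6 + 8.9649e-10*I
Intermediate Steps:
W(l) = -24*sqrt(l) (W(l) = (0 - 24)*sqrt(l) = -24*sqrt(l))
1/(917554 + W(-989)) = 1/(917554 - 24*I*sqrt(989))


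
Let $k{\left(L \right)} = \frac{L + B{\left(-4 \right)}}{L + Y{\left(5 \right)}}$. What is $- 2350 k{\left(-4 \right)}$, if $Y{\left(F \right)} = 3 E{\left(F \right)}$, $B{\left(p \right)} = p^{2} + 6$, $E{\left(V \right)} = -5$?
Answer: $\frac{42300}{19} \approx 2226.3$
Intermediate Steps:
$B{\left(p \right)} = 6 + p^{2}$
$Y{\left(F \right)} = -15$ ($Y{\left(F \right)} = 3 \left(-5\right) = -15$)
$k{\left(L \right)} = \frac{22 + L}{-15 + L}$ ($k{\left(L \right)} = \frac{L + \left(6 + \left(-4\right)^{2}\right)}{L - 15} = \frac{L + \left(6 + 16\right)}{-15 + L} = \frac{L + 22}{-15 + L} = \frac{22 + L}{-15 + L}$)
$- 2350 k{\left(-4 \right)} = - 2350 \frac{22 - 4}{-15 - 4} = - 2350 \frac{1}{-19} \cdot 18 = - 2350 \left(\left(- \frac{1}{19}\right) 18\right) = \left(-2350\right) \left(- \frac{18}{19}\right) = \frac{42300}{19}$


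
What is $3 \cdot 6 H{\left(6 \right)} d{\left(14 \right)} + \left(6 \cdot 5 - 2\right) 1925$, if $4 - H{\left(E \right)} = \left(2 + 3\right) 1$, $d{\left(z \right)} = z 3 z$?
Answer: $43316$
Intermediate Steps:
$d{\left(z \right)} = 3 z^{2}$ ($d{\left(z \right)} = 3 z z = 3 z^{2}$)
$H{\left(E \right)} = -1$ ($H{\left(E \right)} = 4 - \left(2 + 3\right) 1 = 4 - 5 \cdot 1 = 4 - 5 = -1$)
$3 \cdot 6 H{\left(6 \right)} d{\left(14 \right)} + \left(6 \cdot 5 - 2\right) 1925 = 3 \cdot 6 \left(-1\right) 3 \cdot 14^{2} + \left(6 \cdot 5 - 2\right) 1925 = 18 \left(-1\right) 3 \cdot 196 + \left(30 - 2\right) 1925 = \left(-18\right) 588 + 28 \cdot 1925 = -10584 + 53900 = 43316$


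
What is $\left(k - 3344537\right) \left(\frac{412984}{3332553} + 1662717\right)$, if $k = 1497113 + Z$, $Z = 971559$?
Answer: $- \frac{1617749789147343175}{1110851} \approx -1.4563 \cdot 10^{12}$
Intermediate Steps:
$k = 2468672$ ($k = 1497113 + 971559 = 2468672$)
$\left(k - 3344537\right) \left(\frac{412984}{3332553} + 1662717\right) = \left(2468672 - 3344537\right) \left(\frac{412984}{3332553} + 1662717\right) = - 875865 \left(412984 \cdot \frac{1}{3332553} + 1662717\right) = - 875865 \left(\frac{412984}{3332553} + 1662717\right) = \left(-875865\right) \frac{5541092939485}{3332553} = - \frac{1617749789147343175}{1110851}$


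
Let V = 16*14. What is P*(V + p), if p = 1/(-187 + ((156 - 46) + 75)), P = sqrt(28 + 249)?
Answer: 447*sqrt(277)/2 ≈ 3719.8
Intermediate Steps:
P = sqrt(277) ≈ 16.643
V = 224
p = -1/2 (p = 1/(-187 + (110 + 75)) = 1/(-187 + 185) = 1/(-2) = -1/2 ≈ -0.50000)
P*(V + p) = sqrt(277)*(224 - 1/2) = sqrt(277)*(447/2) = 447*sqrt(277)/2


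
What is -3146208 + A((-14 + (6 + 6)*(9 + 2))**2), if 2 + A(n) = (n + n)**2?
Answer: 772364894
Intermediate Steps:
A(n) = -2 + 4*n**2 (A(n) = -2 + (n + n)**2 = -2 + (2*n)**2 = -2 + 4*n**2)
-3146208 + A((-14 + (6 + 6)*(9 + 2))**2) = -3146208 + (-2 + 4*((-14 + (6 + 6)*(9 + 2))**2)**2) = -3146208 + (-2 + 4*((-14 + 12*11)**2)**2) = -3146208 + (-2 + 4*((-14 + 132)**2)**2) = -3146208 + (-2 + 4*(118**2)**2) = -3146208 + (-2 + 4*13924**2) = -3146208 + (-2 + 4*193877776) = -3146208 + (-2 + 775511104) = -3146208 + 775511102 = 772364894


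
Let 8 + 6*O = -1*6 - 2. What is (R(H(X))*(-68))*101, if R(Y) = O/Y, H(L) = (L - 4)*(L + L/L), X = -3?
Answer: 27472/21 ≈ 1308.2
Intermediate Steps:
H(L) = (1 + L)*(-4 + L) (H(L) = (-4 + L)*(L + 1) = (-4 + L)*(1 + L) = (1 + L)*(-4 + L))
O = -8/3 (O = -4/3 + (-1*6 - 2)/6 = -4/3 + (-6 - 2)/6 = -4/3 + (1/6)*(-8) = -4/3 - 4/3 = -8/3 ≈ -2.6667)
R(Y) = -8/(3*Y)
(R(H(X))*(-68))*101 = (-8/(3*(-4 + (-3)**2 - 3*(-3)))*(-68))*101 = (-8/(3*(-4 + 9 + 9))*(-68))*101 = (-8/3/14*(-68))*101 = (-8/3*1/14*(-68))*101 = -4/21*(-68)*101 = (272/21)*101 = 27472/21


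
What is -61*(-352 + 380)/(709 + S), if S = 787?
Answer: -427/374 ≈ -1.1417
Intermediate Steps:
-61*(-352 + 380)/(709 + S) = -61*(-352 + 380)/(709 + 787) = -1708/1496 = -61*7/374 = -427/374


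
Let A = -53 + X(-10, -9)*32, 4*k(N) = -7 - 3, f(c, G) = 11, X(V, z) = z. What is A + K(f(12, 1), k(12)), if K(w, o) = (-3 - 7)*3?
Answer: -371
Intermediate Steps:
k(N) = -5/2 (k(N) = (-7 - 3)/4 = (¼)*(-10) = -5/2)
K(w, o) = -30 (K(w, o) = -10*3 = -30)
A = -341 (A = -53 - 9*32 = -53 - 288 = -341)
A + K(f(12, 1), k(12)) = -341 - 30 = -371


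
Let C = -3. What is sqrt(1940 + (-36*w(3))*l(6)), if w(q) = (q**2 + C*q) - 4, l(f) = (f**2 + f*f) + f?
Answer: 2*sqrt(3293) ≈ 114.77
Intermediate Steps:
l(f) = f + 2*f**2 (l(f) = (f**2 + f**2) + f = 2*f**2 + f = f + 2*f**2)
w(q) = -4 + q**2 - 3*q (w(q) = (q**2 - 3*q) - 4 = -4 + q**2 - 3*q)
sqrt(1940 + (-36*w(3))*l(6)) = sqrt(1940 + (-36*(-4 + 3**2 - 3*3))*(6*(1 + 2*6))) = sqrt(1940 + (-36*(-4 + 9 - 9))*(6*(1 + 12))) = sqrt(1940 + (-36*(-4))*(6*13)) = sqrt(1940 + 144*78) = sqrt(1940 + 11232) = sqrt(13172) = 2*sqrt(3293)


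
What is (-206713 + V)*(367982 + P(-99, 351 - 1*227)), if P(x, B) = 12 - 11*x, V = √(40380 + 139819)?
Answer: -76294254179 + 369083*√180199 ≈ -7.6138e+10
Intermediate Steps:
V = √180199 ≈ 424.50
(-206713 + V)*(367982 + P(-99, 351 - 1*227)) = (-206713 + √180199)*(367982 + (12 - 11*(-99))) = (-206713 + √180199)*(367982 + (12 + 1089)) = (-206713 + √180199)*(367982 + 1101) = (-206713 + √180199)*369083 = -76294254179 + 369083*√180199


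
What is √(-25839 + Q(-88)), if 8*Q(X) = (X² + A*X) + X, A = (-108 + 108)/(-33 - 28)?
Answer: I*√24882 ≈ 157.74*I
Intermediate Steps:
A = 0 (A = 0/(-61) = 0*(-1/61) = 0)
Q(X) = X/8 + X²/8 (Q(X) = ((X² + 0*X) + X)/8 = ((X² + 0) + X)/8 = (X² + X)/8 = (X + X²)/8 = X/8 + X²/8)
√(-25839 + Q(-88)) = √(-25839 + (⅛)*(-88)*(1 - 88)) = √(-25839 + (⅛)*(-88)*(-87)) = √(-25839 + 957) = √(-24882) = I*√24882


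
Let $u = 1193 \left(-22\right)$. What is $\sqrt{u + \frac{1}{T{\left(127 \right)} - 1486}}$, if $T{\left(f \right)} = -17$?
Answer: $\frac{i \sqrt{6587772413}}{501} \approx 162.01 i$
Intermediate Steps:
$u = -26246$
$\sqrt{u + \frac{1}{T{\left(127 \right)} - 1486}} = \sqrt{-26246 + \frac{1}{-17 - 1486}} = \sqrt{-26246 + \frac{1}{-1503}} = \sqrt{-26246 - \frac{1}{1503}} = \sqrt{- \frac{39447739}{1503}} = \frac{i \sqrt{6587772413}}{501}$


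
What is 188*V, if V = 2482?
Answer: 466616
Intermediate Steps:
188*V = 188*2482 = 466616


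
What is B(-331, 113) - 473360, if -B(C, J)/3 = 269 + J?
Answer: -474506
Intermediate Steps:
B(C, J) = -807 - 3*J (B(C, J) = -3*(269 + J) = -807 - 3*J)
B(-331, 113) - 473360 = (-807 - 3*113) - 473360 = (-807 - 339) - 473360 = -1146 - 473360 = -474506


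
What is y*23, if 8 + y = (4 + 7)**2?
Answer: 2599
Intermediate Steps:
y = 113 (y = -8 + (4 + 7)**2 = -8 + 11**2 = -8 + 121 = 113)
y*23 = 113*23 = 2599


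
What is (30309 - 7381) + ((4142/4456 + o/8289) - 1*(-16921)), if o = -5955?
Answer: 245310309029/6155964 ≈ 39849.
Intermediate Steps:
(30309 - 7381) + ((4142/4456 + o/8289) - 1*(-16921)) = (30309 - 7381) + ((4142/4456 - 5955/8289) - 1*(-16921)) = 22928 + ((4142*(1/4456) - 5955*1/8289) + 16921) = 22928 + ((2071/2228 - 1985/2763) + 16921) = 22928 + (1299593/6155964 + 16921) = 22928 + 104166366437/6155964 = 245310309029/6155964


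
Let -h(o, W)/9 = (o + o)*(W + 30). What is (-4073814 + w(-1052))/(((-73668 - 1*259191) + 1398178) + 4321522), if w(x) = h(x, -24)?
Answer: -3960198/5386841 ≈ -0.73516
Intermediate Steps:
h(o, W) = -18*o*(30 + W) (h(o, W) = -9*(o + o)*(W + 30) = -9*2*o*(30 + W) = -18*o*(30 + W))
w(x) = -108*x (w(x) = -18*x*(30 - 24) = -18*x*6 = -108*x)
(-4073814 + w(-1052))/(((-73668 - 1*259191) + 1398178) + 4321522) = (-4073814 - 108*(-1052))/(((-73668 - 1*259191) + 1398178) + 4321522) = (-4073814 + 113616)/(((-73668 - 259191) + 1398178) + 4321522) = -3960198/((-332859 + 1398178) + 4321522) = -3960198/(1065319 + 4321522) = -3960198/5386841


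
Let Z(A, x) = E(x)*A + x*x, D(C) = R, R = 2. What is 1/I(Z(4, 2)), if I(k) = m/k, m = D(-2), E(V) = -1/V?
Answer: 1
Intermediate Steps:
D(C) = 2
m = 2
Z(A, x) = x² - A/x (Z(A, x) = (-1/x)*A + x*x = -A/x + x² = x² - A/x)
I(k) = 2/k
1/I(Z(4, 2)) = 1/(2/(((2³ - 1*4)/2))) = 1/(2/(((8 - 4)/2))) = 1/(2/(((½)*4))) = 1/(2/2) = 1/(2*(½)) = 1/1 = 1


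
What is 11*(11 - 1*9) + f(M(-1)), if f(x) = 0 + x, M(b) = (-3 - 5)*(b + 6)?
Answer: -18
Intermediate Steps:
M(b) = -48 - 8*b (M(b) = -8*(6 + b) = -48 - 8*b)
f(x) = x
11*(11 - 1*9) + f(M(-1)) = 11*(11 - 1*9) + (-48 - 8*(-1)) = 11*(11 - 9) + (-48 + 8) = 11*2 - 40 = 22 - 40 = -18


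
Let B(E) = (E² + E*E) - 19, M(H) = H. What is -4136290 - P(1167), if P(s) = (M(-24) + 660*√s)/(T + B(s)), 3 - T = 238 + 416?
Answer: -2815891097324/680777 - 165*√1167/680777 ≈ -4.1363e+6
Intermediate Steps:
B(E) = -19 + 2*E² (B(E) = (E² + E²) - 19 = 2*E² - 19 = -19 + 2*E²)
T = -651 (T = 3 - (238 + 416) = 3 - 1*654 = 3 - 654 = -651)
P(s) = (-24 + 660*√s)/(-670 + 2*s²) (P(s) = (-24 + 660*√s)/(-651 + (-19 + 2*s²)) = (-24 + 660*√s)/(-670 + 2*s²))
-4136290 - P(1167) = -4136290 - 6*(-2 + 55*√1167)/(-335 + 1167²) = -4136290 - 6*(-2 + 55*√1167)/(-335 + 1361889) = -4136290 - 6*(-2 + 55*√1167)/1361554 = -4136290 - (-6/680777 + 165*√1167/680777) = -4136290 + (6/680777 - 165*√1167/680777) = -2815891097324/680777 - 165*√1167/680777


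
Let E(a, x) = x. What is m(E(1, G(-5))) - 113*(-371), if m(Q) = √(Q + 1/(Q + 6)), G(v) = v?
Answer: 41923 + 2*I ≈ 41923.0 + 2.0*I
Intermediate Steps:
m(Q) = √(Q + 1/(6 + Q))
m(E(1, G(-5))) - 113*(-371) = √((1 - 5*(6 - 5))/(6 - 5)) - 113*(-371) = √((1 - 5*1)/1) + 41923 = √(1*(1 - 5)) + 41923 = √(1*(-4)) + 41923 = √(-4) + 41923 = 2*I + 41923 = 41923 + 2*I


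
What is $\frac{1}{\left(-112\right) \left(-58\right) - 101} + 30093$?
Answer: $\frac{192444736}{6395} \approx 30093.0$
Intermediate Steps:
$\frac{1}{\left(-112\right) \left(-58\right) - 101} + 30093 = \frac{1}{6496 - 101} + 30093 = \frac{1}{6395} + 30093 = \frac{192444736}{6395}$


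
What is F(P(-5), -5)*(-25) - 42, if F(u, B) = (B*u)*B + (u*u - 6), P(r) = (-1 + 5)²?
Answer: -16292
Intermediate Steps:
P(r) = 16 (P(r) = 4² = 16)
F(u, B) = -6 + u² + u*B² (F(u, B) = u*B² + (u² - 6) = u*B² + (-6 + u²) = -6 + u² + u*B²)
F(P(-5), -5)*(-25) - 42 = (-6 + 16² + 16*(-5)²)*(-25) - 42 = (-6 + 256 + 16*25)*(-25) - 42 = (-6 + 256 + 400)*(-25) - 42 = 650*(-25) - 42 = -16250 - 42 = -16292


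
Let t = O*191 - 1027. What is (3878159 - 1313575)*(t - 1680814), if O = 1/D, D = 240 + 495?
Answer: -3170218061735296/735 ≈ -4.3132e+12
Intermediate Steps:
D = 735
O = 1/735 ≈ 0.0013605
t = -754654/735 (t = (1/735)*191 - 1027 = 191/735 - 1027 = -754654/735 ≈ -1026.7)
(3878159 - 1313575)*(t - 1680814) = (3878159 - 1313575)*(-754654/735 - 1680814) = 2564584*(-1236152944/735) = -3170218061735296/735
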